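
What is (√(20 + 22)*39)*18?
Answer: 702*√42 ≈ 4549.5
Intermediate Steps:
(√(20 + 22)*39)*18 = (√42*39)*18 = (39*√42)*18 = 702*√42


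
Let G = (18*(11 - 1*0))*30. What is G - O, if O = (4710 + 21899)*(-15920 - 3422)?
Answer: 514677218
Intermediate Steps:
O = -514671278 (O = 26609*(-19342) = -514671278)
G = 5940 (G = (18*(11 + 0))*30 = (18*11)*30 = 198*30 = 5940)
G - O = 5940 - 1*(-514671278) = 5940 + 514671278 = 514677218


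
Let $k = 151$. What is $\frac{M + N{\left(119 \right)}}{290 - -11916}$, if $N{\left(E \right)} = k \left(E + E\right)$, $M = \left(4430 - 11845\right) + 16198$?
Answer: $\frac{44721}{12206} \approx 3.6639$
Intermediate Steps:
$M = 8783$ ($M = -7415 + 16198 = 8783$)
$N{\left(E \right)} = 302 E$ ($N{\left(E \right)} = 151 \left(E + E\right) = 151 \cdot 2 E = 302 E$)
$\frac{M + N{\left(119 \right)}}{290 - -11916} = \frac{8783 + 302 \cdot 119}{290 - -11916} = \frac{8783 + 35938}{290 + \left(-8184 + 20100\right)} = \frac{44721}{290 + 11916} = \frac{44721}{12206}$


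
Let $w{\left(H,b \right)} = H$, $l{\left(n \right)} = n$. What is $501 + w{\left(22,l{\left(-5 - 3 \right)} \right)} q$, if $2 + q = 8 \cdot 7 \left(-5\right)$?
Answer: $-5703$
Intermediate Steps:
$q = -282$ ($q = -2 + 8 \cdot 7 \left(-5\right) = -2 + 56 \left(-5\right) = -2 - 280 = -282$)
$501 + w{\left(22,l{\left(-5 - 3 \right)} \right)} q = 501 + 22 \left(-282\right) = 501 - 6204 = -5703$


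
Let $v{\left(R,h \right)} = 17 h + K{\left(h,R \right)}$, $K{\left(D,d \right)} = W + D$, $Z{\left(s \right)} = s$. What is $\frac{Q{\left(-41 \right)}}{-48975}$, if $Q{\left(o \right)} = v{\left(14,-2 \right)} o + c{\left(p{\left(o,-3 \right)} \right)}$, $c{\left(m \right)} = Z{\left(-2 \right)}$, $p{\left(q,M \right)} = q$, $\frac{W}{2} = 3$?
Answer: $- \frac{1228}{48975} \approx -0.025074$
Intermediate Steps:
$W = 6$ ($W = 2 \cdot 3 = 6$)
$c{\left(m \right)} = -2$
$K{\left(D,d \right)} = 6 + D$
$v{\left(R,h \right)} = 6 + 18 h$ ($v{\left(R,h \right)} = 17 h + \left(6 + h\right) = 6 + 18 h$)
$Q{\left(o \right)} = -2 - 30 o$ ($Q{\left(o \right)} = \left(6 + 18 \left(-2\right)\right) o - 2 = \left(6 - 36\right) o - 2 = - 30 o - 2 = -2 - 30 o$)
$\frac{Q{\left(-41 \right)}}{-48975} = \frac{-2 - -1230}{-48975} = \left(-2 + 1230\right) \left(- \frac{1}{48975}\right) = 1228 \left(- \frac{1}{48975}\right) = - \frac{1228}{48975}$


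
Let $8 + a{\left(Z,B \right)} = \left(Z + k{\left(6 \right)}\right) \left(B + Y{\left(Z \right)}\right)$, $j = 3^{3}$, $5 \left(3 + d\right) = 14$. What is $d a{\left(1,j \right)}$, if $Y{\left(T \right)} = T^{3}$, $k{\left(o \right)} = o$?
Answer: $- \frac{188}{5} \approx -37.6$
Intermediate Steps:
$d = - \frac{1}{5}$ ($d = -3 + \frac{1}{5} \cdot 14 = -3 + \frac{14}{5} = - \frac{1}{5} \approx -0.2$)
$j = 27$
$a{\left(Z,B \right)} = -8 + \left(6 + Z\right) \left(B + Z^{3}\right)$ ($a{\left(Z,B \right)} = -8 + \left(Z + 6\right) \left(B + Z^{3}\right) = -8 + \left(6 + Z\right) \left(B + Z^{3}\right)$)
$d a{\left(1,j \right)} = - \frac{-8 + 1^{4} + 6 \cdot 27 + 6 \cdot 1^{3} + 27 \cdot 1}{5} = - \frac{-8 + 1 + 162 + 6 \cdot 1 + 27}{5} = - \frac{-8 + 1 + 162 + 6 + 27}{5} = \left(- \frac{1}{5}\right) 188 = - \frac{188}{5}$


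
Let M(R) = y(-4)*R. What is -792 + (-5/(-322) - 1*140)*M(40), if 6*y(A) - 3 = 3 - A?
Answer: -1630012/161 ≈ -10124.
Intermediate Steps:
y(A) = 1 - A/6 (y(A) = 1/2 + (3 - A)/6 = 1/2 + (1/2 - A/6) = 1 - A/6)
M(R) = 5*R/3 (M(R) = (1 - 1/6*(-4))*R = (1 + 2/3)*R = 5*R/3)
-792 + (-5/(-322) - 1*140)*M(40) = -792 + (-5/(-322) - 1*140)*((5/3)*40) = -792 + (-5*(-1/322) - 140)*(200/3) = -792 + (5/322 - 140)*(200/3) = -792 - 45075/322*200/3 = -792 - 1502500/161 = -1630012/161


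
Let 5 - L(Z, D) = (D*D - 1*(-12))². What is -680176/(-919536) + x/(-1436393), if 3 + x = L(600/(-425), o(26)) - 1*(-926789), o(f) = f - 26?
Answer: 7807173086/82550942103 ≈ 0.094574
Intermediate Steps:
o(f) = -26 + f
L(Z, D) = 5 - (12 + D²)² (L(Z, D) = 5 - (D*D - 1*(-12))² = 5 - (D² + 12)² = 5 - (12 + D²)²)
x = 926647 (x = -3 + ((5 - (12 + (-26 + 26)²)²) - 1*(-926789)) = -3 + ((5 - (12 + 0²)²) + 926789) = -3 + ((5 - (12 + 0)²) + 926789) = -3 + ((5 - 1*12²) + 926789) = -3 + ((5 - 1*144) + 926789) = -3 + ((5 - 144) + 926789) = -3 + (-139 + 926789) = -3 + 926650 = 926647)
-680176/(-919536) + x/(-1436393) = -680176/(-919536) + 926647/(-1436393) = -680176*(-1/919536) + 926647*(-1/1436393) = 42511/57471 - 926647/1436393 = 7807173086/82550942103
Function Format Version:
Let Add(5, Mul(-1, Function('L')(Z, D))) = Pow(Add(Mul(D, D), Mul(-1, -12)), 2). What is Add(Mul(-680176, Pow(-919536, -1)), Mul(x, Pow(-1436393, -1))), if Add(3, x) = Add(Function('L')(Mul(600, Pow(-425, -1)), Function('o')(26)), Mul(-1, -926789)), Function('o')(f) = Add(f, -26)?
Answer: Rational(7807173086, 82550942103) ≈ 0.094574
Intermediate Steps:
Function('o')(f) = Add(-26, f)
Function('L')(Z, D) = Add(5, Mul(-1, Pow(Add(12, Pow(D, 2)), 2))) (Function('L')(Z, D) = Add(5, Mul(-1, Pow(Add(Mul(D, D), Mul(-1, -12)), 2))) = Add(5, Mul(-1, Pow(Add(Pow(D, 2), 12), 2))) = Add(5, Mul(-1, Pow(Add(12, Pow(D, 2)), 2))))
x = 926647 (x = Add(-3, Add(Add(5, Mul(-1, Pow(Add(12, Pow(Add(-26, 26), 2)), 2))), Mul(-1, -926789))) = Add(-3, Add(Add(5, Mul(-1, Pow(Add(12, Pow(0, 2)), 2))), 926789)) = Add(-3, Add(Add(5, Mul(-1, Pow(Add(12, 0), 2))), 926789)) = Add(-3, Add(Add(5, Mul(-1, Pow(12, 2))), 926789)) = Add(-3, Add(Add(5, Mul(-1, 144)), 926789)) = Add(-3, Add(Add(5, -144), 926789)) = Add(-3, Add(-139, 926789)) = Add(-3, 926650) = 926647)
Add(Mul(-680176, Pow(-919536, -1)), Mul(x, Pow(-1436393, -1))) = Add(Mul(-680176, Pow(-919536, -1)), Mul(926647, Pow(-1436393, -1))) = Add(Mul(-680176, Rational(-1, 919536)), Mul(926647, Rational(-1, 1436393))) = Add(Rational(42511, 57471), Rational(-926647, 1436393)) = Rational(7807173086, 82550942103)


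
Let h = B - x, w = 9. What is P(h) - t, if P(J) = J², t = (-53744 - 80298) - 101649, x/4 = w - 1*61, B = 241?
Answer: 437292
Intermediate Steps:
x = -208 (x = 4*(9 - 1*61) = 4*(9 - 61) = 4*(-52) = -208)
h = 449 (h = 241 - 1*(-208) = 241 + 208 = 449)
t = -235691 (t = -134042 - 101649 = -235691)
P(h) - t = 449² - 1*(-235691) = 201601 + 235691 = 437292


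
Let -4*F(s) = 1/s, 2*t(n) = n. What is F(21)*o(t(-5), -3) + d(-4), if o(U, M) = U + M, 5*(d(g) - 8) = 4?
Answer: 7447/840 ≈ 8.8655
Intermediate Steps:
t(n) = n/2
F(s) = -1/(4*s)
d(g) = 44/5 (d(g) = 8 + (1/5)*4 = 8 + 4/5 = 44/5)
o(U, M) = M + U
F(21)*o(t(-5), -3) + d(-4) = (-1/4/21)*(-3 + (1/2)*(-5)) + 44/5 = (-1/4*1/21)*(-3 - 5/2) + 44/5 = -1/84*(-11/2) + 44/5 = 11/168 + 44/5 = 7447/840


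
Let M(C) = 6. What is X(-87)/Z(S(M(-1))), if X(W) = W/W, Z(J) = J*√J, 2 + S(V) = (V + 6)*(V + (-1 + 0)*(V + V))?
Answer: I*√74/5476 ≈ 0.0015709*I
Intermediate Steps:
S(V) = -2 - V*(6 + V) (S(V) = -2 + (V + 6)*(V + (-1 + 0)*(V + V)) = -2 + (6 + V)*(V - 2*V) = -2 + (6 + V)*(-V) = -2 - V*(6 + V))
Z(J) = J^(3/2)
X(W) = 1
X(-87)/Z(S(M(-1))) = 1/(-2 - 1*6² - 6*6)^(3/2) = 1/(-2 - 1*36 - 36)^(3/2) = 1/(-2 - 36 - 36)^(3/2) = 1/(-74)^(3/2) = 1/(-74*I*√74) = 1*(I*√74/5476) = I*√74/5476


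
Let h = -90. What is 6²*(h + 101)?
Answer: 396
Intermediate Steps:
6²*(h + 101) = 6²*(-90 + 101) = 36*11 = 396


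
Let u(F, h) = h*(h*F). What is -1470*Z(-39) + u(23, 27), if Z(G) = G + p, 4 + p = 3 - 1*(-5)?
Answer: 68217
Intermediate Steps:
p = 4 (p = -4 + (3 - 1*(-5)) = -4 + (3 + 5) = -4 + 8 = 4)
Z(G) = 4 + G (Z(G) = G + 4 = 4 + G)
u(F, h) = F*h**2 (u(F, h) = h*(F*h) = F*h**2)
-1470*Z(-39) + u(23, 27) = -1470*(4 - 39) + 23*27**2 = -1470*(-35) + 23*729 = 51450 + 16767 = 68217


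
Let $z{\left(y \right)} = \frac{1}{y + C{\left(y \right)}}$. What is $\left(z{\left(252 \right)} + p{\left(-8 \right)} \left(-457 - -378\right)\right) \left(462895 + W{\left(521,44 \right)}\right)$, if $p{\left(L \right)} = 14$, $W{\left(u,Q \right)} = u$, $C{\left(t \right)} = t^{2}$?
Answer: $- \frac{2723114865430}{5313} \approx -5.1254 \cdot 10^{8}$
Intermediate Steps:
$z{\left(y \right)} = \frac{1}{y + y^{2}}$
$\left(z{\left(252 \right)} + p{\left(-8 \right)} \left(-457 - -378\right)\right) \left(462895 + W{\left(521,44 \right)}\right) = \left(\frac{1}{252 \left(1 + 252\right)} + 14 \left(-457 - -378\right)\right) \left(462895 + 521\right) = \left(\frac{1}{252 \cdot 253} + 14 \left(-457 + 378\right)\right) 463416 = \left(\frac{1}{252} \cdot \frac{1}{253} + 14 \left(-79\right)\right) 463416 = \left(\frac{1}{63756} - 1106\right) 463416 = \left(- \frac{70514135}{63756}\right) 463416 = - \frac{2723114865430}{5313}$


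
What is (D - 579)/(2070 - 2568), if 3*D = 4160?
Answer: -2423/1494 ≈ -1.6218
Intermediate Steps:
D = 4160/3 (D = (1/3)*4160 = 4160/3 ≈ 1386.7)
(D - 579)/(2070 - 2568) = (4160/3 - 579)/(2070 - 2568) = (2423/3)/(-498) = (2423/3)*(-1/498) = -2423/1494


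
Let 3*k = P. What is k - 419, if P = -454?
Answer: -1711/3 ≈ -570.33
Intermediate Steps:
k = -454/3 (k = (⅓)*(-454) = -454/3 ≈ -151.33)
k - 419 = -454/3 - 419 = -1711/3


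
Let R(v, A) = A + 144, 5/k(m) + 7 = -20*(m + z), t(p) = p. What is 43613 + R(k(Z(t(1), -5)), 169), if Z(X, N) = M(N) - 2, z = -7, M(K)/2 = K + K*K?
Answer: 43926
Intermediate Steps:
M(K) = 2*K + 2*K**2 (M(K) = 2*(K + K*K) = 2*(K + K**2) = 2*K + 2*K**2)
Z(X, N) = -2 + 2*N*(1 + N) (Z(X, N) = 2*N*(1 + N) - 2 = -2 + 2*N*(1 + N))
k(m) = 5/(133 - 20*m) (k(m) = 5/(-7 - 20*(m - 7)) = 5/(-7 - 20*(-7 + m)) = 5/(-7 + (140 - 20*m)) = 5/(133 - 20*m))
R(v, A) = 144 + A
43613 + R(k(Z(t(1), -5)), 169) = 43613 + (144 + 169) = 43613 + 313 = 43926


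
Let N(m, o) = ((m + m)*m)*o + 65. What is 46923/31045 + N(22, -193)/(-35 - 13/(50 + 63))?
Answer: 655352636979/123186560 ≈ 5320.0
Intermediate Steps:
N(m, o) = 65 + 2*o*m**2 (N(m, o) = ((2*m)*m)*o + 65 = (2*m**2)*o + 65 = 2*o*m**2 + 65 = 65 + 2*o*m**2)
46923/31045 + N(22, -193)/(-35 - 13/(50 + 63)) = 46923/31045 + (65 + 2*(-193)*22**2)/(-35 - 13/(50 + 63)) = 46923*(1/31045) + (65 + 2*(-193)*484)/(-35 - 13/113) = 46923/31045 + (65 - 186824)/(-35 - 13*1/113) = 46923/31045 - 186759/(-35 - 13/113) = 46923/31045 - 186759/(-3968/113) = 46923/31045 - 186759*(-113/3968) = 46923/31045 + 21103767/3968 = 655352636979/123186560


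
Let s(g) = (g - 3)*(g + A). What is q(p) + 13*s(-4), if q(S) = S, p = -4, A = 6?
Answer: -186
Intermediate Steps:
s(g) = (-3 + g)*(6 + g) (s(g) = (g - 3)*(g + 6) = (-3 + g)*(6 + g))
q(p) + 13*s(-4) = -4 + 13*(-18 + (-4)² + 3*(-4)) = -4 + 13*(-18 + 16 - 12) = -4 + 13*(-14) = -4 - 182 = -186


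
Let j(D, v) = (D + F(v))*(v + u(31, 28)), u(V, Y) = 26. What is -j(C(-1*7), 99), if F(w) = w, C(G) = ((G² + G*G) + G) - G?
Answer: -24625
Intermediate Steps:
C(G) = 2*G² (C(G) = ((G² + G²) + G) - G = (2*G² + G) - G = (G + 2*G²) - G = 2*G²)
j(D, v) = (26 + v)*(D + v) (j(D, v) = (D + v)*(v + 26) = (D + v)*(26 + v) = (26 + v)*(D + v))
-j(C(-1*7), 99) = -(99² + 26*(2*(-1*7)²) + 26*99 + (2*(-1*7)²)*99) = -(9801 + 26*(2*(-7)²) + 2574 + (2*(-7)²)*99) = -(9801 + 26*(2*49) + 2574 + (2*49)*99) = -(9801 + 26*98 + 2574 + 98*99) = -(9801 + 2548 + 2574 + 9702) = -1*24625 = -24625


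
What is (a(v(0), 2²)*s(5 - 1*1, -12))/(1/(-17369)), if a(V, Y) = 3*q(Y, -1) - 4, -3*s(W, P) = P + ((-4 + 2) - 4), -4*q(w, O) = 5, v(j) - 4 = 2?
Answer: 1615317/2 ≈ 8.0766e+5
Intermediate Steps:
v(j) = 6 (v(j) = 4 + 2 = 6)
q(w, O) = -5/4 (q(w, O) = -¼*5 = -5/4)
s(W, P) = 2 - P/3 (s(W, P) = -(P + ((-4 + 2) - 4))/3 = -(P + (-2 - 4))/3 = -(P - 6)/3 = -(-6 + P)/3 = 2 - P/3)
a(V, Y) = -31/4 (a(V, Y) = 3*(-5/4) - 4 = -15/4 - 4 = -31/4)
(a(v(0), 2²)*s(5 - 1*1, -12))/(1/(-17369)) = (-31*(2 - ⅓*(-12))/4)/(1/(-17369)) = (-31*(2 + 4)/4)/(-1/17369) = -31/4*6*(-17369) = -93/2*(-17369) = 1615317/2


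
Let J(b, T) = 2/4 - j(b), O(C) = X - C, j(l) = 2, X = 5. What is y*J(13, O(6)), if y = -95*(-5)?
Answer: -1425/2 ≈ -712.50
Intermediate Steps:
y = 475
O(C) = 5 - C
J(b, T) = -3/2 (J(b, T) = 2/4 - 1*2 = 2*(¼) - 2 = ½ - 2 = -3/2)
y*J(13, O(6)) = 475*(-3/2) = -1425/2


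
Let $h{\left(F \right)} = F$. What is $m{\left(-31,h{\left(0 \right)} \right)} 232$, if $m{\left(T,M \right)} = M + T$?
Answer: $-7192$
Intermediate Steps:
$m{\left(-31,h{\left(0 \right)} \right)} 232 = \left(0 - 31\right) 232 = \left(-31\right) 232 = -7192$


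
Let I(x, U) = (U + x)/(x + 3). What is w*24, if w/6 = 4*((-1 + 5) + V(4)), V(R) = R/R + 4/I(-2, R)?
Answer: 4032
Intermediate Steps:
I(x, U) = (U + x)/(3 + x)
V(R) = 1 + 4/(-2 + R) (V(R) = R/R + 4/(((R - 2)/(3 - 2))) = 1 + 4/(((-2 + R)/1)) = 1 + 4/((1*(-2 + R))) = 1 + 4/(-2 + R))
w = 168 (w = 6*(4*((-1 + 5) + (2 + 4)/(-2 + 4))) = 6*(4*(4 + 6/2)) = 6*(4*(4 + (1/2)*6)) = 6*(4*(4 + 3)) = 6*(4*7) = 6*28 = 168)
w*24 = 168*24 = 4032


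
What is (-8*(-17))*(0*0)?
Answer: 0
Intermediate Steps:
(-8*(-17))*(0*0) = 136*0 = 0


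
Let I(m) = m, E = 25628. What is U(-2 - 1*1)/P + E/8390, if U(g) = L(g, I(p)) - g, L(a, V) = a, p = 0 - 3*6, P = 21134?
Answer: 12814/4195 ≈ 3.0546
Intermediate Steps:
p = -18 (p = 0 - 18 = -18)
U(g) = 0 (U(g) = g - g = 0)
U(-2 - 1*1)/P + E/8390 = 0/21134 + 25628/8390 = 0*(1/21134) + 25628*(1/8390) = 0 + 12814/4195 = 12814/4195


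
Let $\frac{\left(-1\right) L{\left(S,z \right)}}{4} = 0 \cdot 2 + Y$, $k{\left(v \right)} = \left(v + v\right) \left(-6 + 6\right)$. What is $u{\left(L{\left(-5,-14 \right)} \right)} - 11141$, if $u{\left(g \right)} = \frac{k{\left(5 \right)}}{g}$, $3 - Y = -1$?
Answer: $-11141$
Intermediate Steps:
$k{\left(v \right)} = 0$ ($k{\left(v \right)} = 2 v 0 = 0$)
$Y = 4$ ($Y = 3 - -1 = 3 + 1 = 4$)
$L{\left(S,z \right)} = -16$ ($L{\left(S,z \right)} = - 4 \left(0 \cdot 2 + 4\right) = - 4 \left(0 + 4\right) = \left(-4\right) 4 = -16$)
$u{\left(g \right)} = 0$ ($u{\left(g \right)} = \frac{0}{g} = 0$)
$u{\left(L{\left(-5,-14 \right)} \right)} - 11141 = 0 - 11141 = -11141$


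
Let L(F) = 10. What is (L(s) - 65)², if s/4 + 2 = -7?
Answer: 3025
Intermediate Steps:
s = -36 (s = -8 + 4*(-7) = -8 - 28 = -36)
(L(s) - 65)² = (10 - 65)² = (-55)² = 3025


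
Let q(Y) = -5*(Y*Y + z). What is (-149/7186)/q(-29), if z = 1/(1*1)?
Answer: 149/30253060 ≈ 4.9251e-6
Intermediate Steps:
z = 1 (z = 1/1 = 1)
q(Y) = -5 - 5*Y² (q(Y) = -5*(Y*Y + 1) = -5*(Y² + 1) = -5*(1 + Y²) = -5 - 5*Y²)
(-149/7186)/q(-29) = (-149/7186)/(-5 - 5*(-29)²) = (-149*1/7186)/(-5 - 5*841) = -149/(7186*(-5 - 4205)) = -149/7186/(-4210) = -149/7186*(-1/4210) = 149/30253060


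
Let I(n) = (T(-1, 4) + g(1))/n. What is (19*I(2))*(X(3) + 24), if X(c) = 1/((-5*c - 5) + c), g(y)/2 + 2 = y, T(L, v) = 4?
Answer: 7733/17 ≈ 454.88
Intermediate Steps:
g(y) = -4 + 2*y
X(c) = 1/(-5 - 4*c) (X(c) = 1/((-5 - 5*c) + c) = 1/(-5 - 4*c))
I(n) = 2/n (I(n) = (4 + (-4 + 2*1))/n = (4 + (-4 + 2))/n = (4 - 2)/n = 2/n)
(19*I(2))*(X(3) + 24) = (19*(2/2))*(-1/(5 + 4*3) + 24) = (19*(2*(½)))*(-1/(5 + 12) + 24) = (19*1)*(-1/17 + 24) = 19*(-1*1/17 + 24) = 19*(-1/17 + 24) = 19*(407/17) = 7733/17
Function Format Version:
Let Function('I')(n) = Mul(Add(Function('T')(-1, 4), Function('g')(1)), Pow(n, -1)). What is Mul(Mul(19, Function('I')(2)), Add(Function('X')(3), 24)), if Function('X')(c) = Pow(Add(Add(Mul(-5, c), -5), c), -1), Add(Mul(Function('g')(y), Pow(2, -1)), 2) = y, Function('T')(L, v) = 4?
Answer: Rational(7733, 17) ≈ 454.88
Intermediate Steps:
Function('g')(y) = Add(-4, Mul(2, y))
Function('X')(c) = Pow(Add(-5, Mul(-4, c)), -1) (Function('X')(c) = Pow(Add(Add(-5, Mul(-5, c)), c), -1) = Pow(Add(-5, Mul(-4, c)), -1))
Function('I')(n) = Mul(2, Pow(n, -1)) (Function('I')(n) = Mul(Add(4, Add(-4, Mul(2, 1))), Pow(n, -1)) = Mul(Add(4, Add(-4, 2)), Pow(n, -1)) = Mul(Add(4, -2), Pow(n, -1)) = Mul(2, Pow(n, -1)))
Mul(Mul(19, Function('I')(2)), Add(Function('X')(3), 24)) = Mul(Mul(19, Mul(2, Pow(2, -1))), Add(Mul(-1, Pow(Add(5, Mul(4, 3)), -1)), 24)) = Mul(Mul(19, Mul(2, Rational(1, 2))), Add(Mul(-1, Pow(Add(5, 12), -1)), 24)) = Mul(Mul(19, 1), Add(Mul(-1, Pow(17, -1)), 24)) = Mul(19, Add(Mul(-1, Rational(1, 17)), 24)) = Mul(19, Add(Rational(-1, 17), 24)) = Mul(19, Rational(407, 17)) = Rational(7733, 17)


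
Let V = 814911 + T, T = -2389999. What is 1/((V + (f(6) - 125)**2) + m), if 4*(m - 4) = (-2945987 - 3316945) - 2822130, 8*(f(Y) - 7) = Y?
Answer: -16/61321631 ≈ -2.6092e-7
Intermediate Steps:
f(Y) = 7 + Y/8
m = -4542523/2 (m = 4 + ((-2945987 - 3316945) - 2822130)/4 = 4 + (-6262932 - 2822130)/4 = 4 + (1/4)*(-9085062) = 4 - 4542531/2 = -4542523/2 ≈ -2.2713e+6)
V = -1575088 (V = 814911 - 2389999 = -1575088)
1/((V + (f(6) - 125)**2) + m) = 1/((-1575088 + ((7 + (1/8)*6) - 125)**2) - 4542523/2) = 1/((-1575088 + ((7 + 3/4) - 125)**2) - 4542523/2) = 1/((-1575088 + (31/4 - 125)**2) - 4542523/2) = 1/((-1575088 + (-469/4)**2) - 4542523/2) = 1/((-1575088 + 219961/16) - 4542523/2) = 1/(-24981447/16 - 4542523/2) = 1/(-61321631/16) = -16/61321631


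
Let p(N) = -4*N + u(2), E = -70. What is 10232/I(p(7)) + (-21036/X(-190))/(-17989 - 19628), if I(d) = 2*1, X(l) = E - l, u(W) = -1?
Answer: 1924487473/376170 ≈ 5116.0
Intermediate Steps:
p(N) = -1 - 4*N (p(N) = -4*N - 1 = -1 - 4*N)
X(l) = -70 - l
I(d) = 2
10232/I(p(7)) + (-21036/X(-190))/(-17989 - 19628) = 10232/2 + (-21036/(-70 - 1*(-190)))/(-17989 - 19628) = 10232*(½) - 21036/(-70 + 190)/(-37617) = 5116 - 21036/120*(-1/37617) = 5116 - 21036*1/120*(-1/37617) = 5116 - 1753/10*(-1/37617) = 5116 + 1753/376170 = 1924487473/376170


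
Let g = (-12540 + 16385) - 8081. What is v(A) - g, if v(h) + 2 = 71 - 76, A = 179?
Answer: 4229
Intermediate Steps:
v(h) = -7 (v(h) = -2 + (71 - 76) = -2 - 5 = -7)
g = -4236 (g = 3845 - 8081 = -4236)
v(A) - g = -7 - 1*(-4236) = -7 + 4236 = 4229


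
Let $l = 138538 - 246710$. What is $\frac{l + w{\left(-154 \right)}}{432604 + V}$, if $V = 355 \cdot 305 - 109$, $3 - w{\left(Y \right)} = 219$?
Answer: $- \frac{54194}{270385} \approx -0.20043$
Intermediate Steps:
$l = -108172$ ($l = 138538 - 246710 = -108172$)
$w{\left(Y \right)} = -216$ ($w{\left(Y \right)} = 3 - 219 = -216$)
$V = 108166$ ($V = 108275 - 109 = 108166$)
$\frac{l + w{\left(-154 \right)}}{432604 + V} = \frac{-108172 - 216}{432604 + 108166} = - \frac{108388}{540770} = \left(-108388\right) \frac{1}{540770} = - \frac{54194}{270385}$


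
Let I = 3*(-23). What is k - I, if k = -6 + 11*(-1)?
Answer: 52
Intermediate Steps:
I = -69
k = -17 (k = -6 - 11 = -17)
k - I = -17 - 1*(-69) = -17 + 69 = 52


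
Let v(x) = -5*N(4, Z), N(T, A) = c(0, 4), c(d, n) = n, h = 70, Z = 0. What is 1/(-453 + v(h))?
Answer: -1/473 ≈ -0.0021142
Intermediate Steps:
N(T, A) = 4
v(x) = -20 (v(x) = -5*4 = -20)
1/(-453 + v(h)) = 1/(-453 - 20) = 1/(-473) = -1/473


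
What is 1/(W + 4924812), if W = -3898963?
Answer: 1/1025849 ≈ 9.7480e-7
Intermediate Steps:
1/(W + 4924812) = 1/(-3898963 + 4924812) = 1/1025849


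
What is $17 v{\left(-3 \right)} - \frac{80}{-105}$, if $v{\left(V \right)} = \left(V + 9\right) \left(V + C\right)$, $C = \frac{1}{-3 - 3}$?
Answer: $- \frac{6767}{21} \approx -322.24$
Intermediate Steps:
$C = - \frac{1}{6}$ ($C = \frac{1}{-6} = - \frac{1}{6} \approx -0.16667$)
$v{\left(V \right)} = \left(9 + V\right) \left(- \frac{1}{6} + V\right)$ ($v{\left(V \right)} = \left(V + 9\right) \left(V - \frac{1}{6}\right) = \left(9 + V\right) \left(- \frac{1}{6} + V\right)$)
$17 v{\left(-3 \right)} - \frac{80}{-105} = 17 \left(- \frac{3}{2} + \left(-3\right)^{2} + \frac{53}{6} \left(-3\right)\right) - \frac{80}{-105} = 17 \left(- \frac{3}{2} + 9 - \frac{53}{2}\right) - - \frac{16}{21} = 17 \left(-19\right) + \frac{16}{21} = -323 + \frac{16}{21} = - \frac{6767}{21}$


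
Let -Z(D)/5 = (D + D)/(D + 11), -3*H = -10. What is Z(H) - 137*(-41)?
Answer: 241431/43 ≈ 5614.7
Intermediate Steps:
H = 10/3 (H = -⅓*(-10) = 10/3 ≈ 3.3333)
Z(D) = -10*D/(11 + D) (Z(D) = -5*(D + D)/(D + 11) = -5*2*D/(11 + D) = -10*D/(11 + D))
Z(H) - 137*(-41) = -10*10/3/(11 + 10/3) - 137*(-41) = -10*10/3/43/3 + 5617 = -10*10/3*3/43 + 5617 = -100/43 + 5617 = 241431/43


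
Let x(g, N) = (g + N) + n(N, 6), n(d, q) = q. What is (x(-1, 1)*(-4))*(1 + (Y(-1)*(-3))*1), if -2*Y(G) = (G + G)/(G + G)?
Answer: -60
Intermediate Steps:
Y(G) = -1/2 (Y(G) = -(G + G)/(2*(G + G)) = -2*G/(2*(2*G)) = -2*G*1/(2*G)/2 = -1/2*1 = -1/2)
x(g, N) = 6 + N + g (x(g, N) = (g + N) + 6 = (N + g) + 6 = 6 + N + g)
(x(-1, 1)*(-4))*(1 + (Y(-1)*(-3))*1) = ((6 + 1 - 1)*(-4))*(1 - 1/2*(-3)*1) = (6*(-4))*(1 + (3/2)*1) = -24*(1 + 3/2) = -24*5/2 = -60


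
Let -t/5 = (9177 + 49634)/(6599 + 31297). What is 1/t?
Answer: -37896/294055 ≈ -0.12887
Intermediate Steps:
t = -294055/37896 (t = -5*(9177 + 49634)/(6599 + 31297) = -294055/37896 ≈ -7.7595)
1/t = 1/(-294055/37896) = -37896/294055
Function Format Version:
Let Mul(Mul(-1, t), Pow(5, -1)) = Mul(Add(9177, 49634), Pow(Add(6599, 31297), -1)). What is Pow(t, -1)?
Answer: Rational(-37896, 294055) ≈ -0.12887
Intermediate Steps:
t = Rational(-294055, 37896) (t = Mul(-5, Mul(Add(9177, 49634), Pow(Add(6599, 31297), -1))) = Mul(-5, Mul(58811, Pow(37896, -1))) = Mul(-5, Mul(58811, Rational(1, 37896))) = Mul(-5, Rational(58811, 37896)) = Rational(-294055, 37896) ≈ -7.7595)
Pow(t, -1) = Pow(Rational(-294055, 37896), -1) = Rational(-37896, 294055)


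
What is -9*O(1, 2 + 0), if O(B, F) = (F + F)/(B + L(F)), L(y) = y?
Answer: -12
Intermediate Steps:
O(B, F) = 2*F/(B + F) (O(B, F) = (F + F)/(B + F) = (2*F)/(B + F) = 2*F/(B + F))
-9*O(1, 2 + 0) = -18*(2 + 0)/(1 + (2 + 0)) = -18*2/(1 + 2) = -18*2/3 = -9*4/3 = -12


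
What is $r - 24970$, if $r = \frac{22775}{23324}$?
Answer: $- \frac{582377505}{23324} \approx -24969.0$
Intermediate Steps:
$r = \frac{22775}{23324}$ ($r = 22775 \cdot \frac{1}{23324} = \frac{22775}{23324} \approx 0.97646$)
$r - 24970 = \frac{22775}{23324} - 24970 = - \frac{582377505}{23324}$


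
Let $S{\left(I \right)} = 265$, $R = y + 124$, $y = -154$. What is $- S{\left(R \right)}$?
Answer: $-265$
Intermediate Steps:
$R = -30$ ($R = -154 + 124 = -30$)
$- S{\left(R \right)} = \left(-1\right) 265 = -265$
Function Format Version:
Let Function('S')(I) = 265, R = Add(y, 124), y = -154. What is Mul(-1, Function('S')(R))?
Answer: -265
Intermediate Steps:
R = -30 (R = Add(-154, 124) = -30)
Mul(-1, Function('S')(R)) = Mul(-1, 265) = -265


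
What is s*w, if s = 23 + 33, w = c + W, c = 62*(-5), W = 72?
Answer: -13328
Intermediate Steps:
c = -310
w = -238 (w = -310 + 72 = -238)
s = 56
s*w = 56*(-238) = -13328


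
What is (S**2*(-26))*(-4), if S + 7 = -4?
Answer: 12584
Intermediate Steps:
S = -11 (S = -7 - 4 = -11)
(S**2*(-26))*(-4) = ((-11)**2*(-26))*(-4) = (121*(-26))*(-4) = -3146*(-4) = 12584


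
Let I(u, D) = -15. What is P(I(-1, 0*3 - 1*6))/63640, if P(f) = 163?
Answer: 163/63640 ≈ 0.0025613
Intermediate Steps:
P(I(-1, 0*3 - 1*6))/63640 = 163/63640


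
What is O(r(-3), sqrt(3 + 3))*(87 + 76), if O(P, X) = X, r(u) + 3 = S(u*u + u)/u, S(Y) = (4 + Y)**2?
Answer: 163*sqrt(6) ≈ 399.27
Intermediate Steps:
r(u) = -3 + (4 + u + u**2)**2/u (r(u) = -3 + (4 + (u*u + u))**2/u = -3 + (4 + (u**2 + u))**2/u = -3 + (4 + (u + u**2))**2/u = -3 + (4 + u + u**2)**2/u)
O(r(-3), sqrt(3 + 3))*(87 + 76) = sqrt(3 + 3)*(87 + 76) = sqrt(6)*163 = 163*sqrt(6)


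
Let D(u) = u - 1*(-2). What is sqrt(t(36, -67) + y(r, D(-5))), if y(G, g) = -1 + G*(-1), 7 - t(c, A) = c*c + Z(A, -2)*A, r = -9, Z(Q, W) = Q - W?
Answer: 2*I*sqrt(1409) ≈ 75.073*I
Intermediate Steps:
t(c, A) = 7 - c**2 - A*(2 + A) (t(c, A) = 7 - (c*c + (A - 1*(-2))*A) = 7 - (c**2 + (A + 2)*A) = 7 - (c**2 + (2 + A)*A) = 7 - (c**2 + A*(2 + A)) = 7 + (-c**2 - A*(2 + A)) = 7 - c**2 - A*(2 + A))
D(u) = 2 + u (D(u) = u + 2 = 2 + u)
y(G, g) = -1 - G
sqrt(t(36, -67) + y(r, D(-5))) = sqrt((7 - 1*36**2 - 1*(-67)*(2 - 67)) + (-1 - 1*(-9))) = sqrt((7 - 1*1296 - 1*(-67)*(-65)) + (-1 + 9)) = sqrt((7 - 1296 - 4355) + 8) = sqrt(-5644 + 8) = sqrt(-5636) = 2*I*sqrt(1409)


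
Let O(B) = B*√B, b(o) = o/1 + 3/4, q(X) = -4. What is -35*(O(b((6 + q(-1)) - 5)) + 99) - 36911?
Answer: -40376 + 945*I/8 ≈ -40376.0 + 118.13*I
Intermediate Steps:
b(o) = ¾ + o (b(o) = o*1 + 3*(¼) = o + ¾ = ¾ + o)
O(B) = B^(3/2)
-35*(O(b((6 + q(-1)) - 5)) + 99) - 36911 = -35*((¾ + ((6 - 4) - 5))^(3/2) + 99) - 36911 = -35*((¾ + (2 - 5))^(3/2) + 99) - 36911 = -35*((¾ - 3)^(3/2) + 99) - 36911 = -35*((-9/4)^(3/2) + 99) - 36911 = -35*(-27*I/8 + 99) - 36911 = -35*(99 - 27*I/8) - 36911 = (-3465 + 945*I/8) - 36911 = -40376 + 945*I/8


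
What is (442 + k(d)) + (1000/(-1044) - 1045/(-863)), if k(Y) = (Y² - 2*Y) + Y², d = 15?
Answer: 194216461/225243 ≈ 862.25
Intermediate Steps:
k(Y) = -2*Y + 2*Y²
(442 + k(d)) + (1000/(-1044) - 1045/(-863)) = (442 + 2*15*(-1 + 15)) + (1000/(-1044) - 1045/(-863)) = (442 + 2*15*14) + (1000*(-1/1044) - 1045*(-1/863)) = (442 + 420) + (-250/261 + 1045/863) = 862 + 56995/225243 = 194216461/225243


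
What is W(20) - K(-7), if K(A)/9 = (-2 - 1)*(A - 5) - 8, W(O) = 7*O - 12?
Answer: -124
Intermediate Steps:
W(O) = -12 + 7*O
K(A) = 63 - 27*A (K(A) = 9*((-2 - 1)*(A - 5) - 8) = 9*(-3*(-5 + A) - 8) = 9*((15 - 3*A) - 8) = 9*(7 - 3*A) = 63 - 27*A)
W(20) - K(-7) = (-12 + 7*20) - (63 - 27*(-7)) = (-12 + 140) - (63 + 189) = 128 - 1*252 = 128 - 252 = -124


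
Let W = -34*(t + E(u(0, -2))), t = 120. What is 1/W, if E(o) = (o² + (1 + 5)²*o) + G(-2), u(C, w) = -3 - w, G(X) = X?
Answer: -1/2822 ≈ -0.00035436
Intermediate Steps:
E(o) = -2 + o² + 36*o (E(o) = (o² + (1 + 5)²*o) - 2 = (o² + 6²*o) - 2 = (o² + 36*o) - 2 = -2 + o² + 36*o)
W = -2822 (W = -34*(120 + (-2 + (-3 - 1*(-2))² + 36*(-3 - 1*(-2)))) = -34*(120 + (-2 + (-3 + 2)² + 36*(-3 + 2))) = -34*(120 + (-2 + (-1)² + 36*(-1))) = -34*(120 + (-2 + 1 - 36)) = -34*(120 - 37) = -34*83 = -2822)
1/W = 1/(-2822) = -1/2822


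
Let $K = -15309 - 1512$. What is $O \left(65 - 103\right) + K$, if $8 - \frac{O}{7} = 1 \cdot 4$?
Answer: $-17885$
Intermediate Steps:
$O = 28$ ($O = 56 - 7 \cdot 1 \cdot 4 = 56 - 28 = 28$)
$K = -16821$
$O \left(65 - 103\right) + K = 28 \left(65 - 103\right) - 16821 = 28 \left(-38\right) - 16821 = -1064 - 16821 = -17885$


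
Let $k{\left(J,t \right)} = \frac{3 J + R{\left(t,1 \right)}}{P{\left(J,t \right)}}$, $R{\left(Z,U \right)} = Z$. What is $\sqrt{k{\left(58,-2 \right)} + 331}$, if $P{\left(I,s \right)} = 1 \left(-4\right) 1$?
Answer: $12 \sqrt{2} \approx 16.971$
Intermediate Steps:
$P{\left(I,s \right)} = -4$ ($P{\left(I,s \right)} = \left(-4\right) 1 = -4$)
$k{\left(J,t \right)} = - \frac{3 J}{4} - \frac{t}{4}$ ($k{\left(J,t \right)} = \frac{3 J + t}{-4} = \left(t + 3 J\right) \left(- \frac{1}{4}\right) = - \frac{3 J}{4} - \frac{t}{4}$)
$\sqrt{k{\left(58,-2 \right)} + 331} = \sqrt{\left(\left(- \frac{3}{4}\right) 58 - - \frac{1}{2}\right) + 331} = \sqrt{\left(- \frac{87}{2} + \frac{1}{2}\right) + 331} = \sqrt{-43 + 331} = \sqrt{288} = 12 \sqrt{2}$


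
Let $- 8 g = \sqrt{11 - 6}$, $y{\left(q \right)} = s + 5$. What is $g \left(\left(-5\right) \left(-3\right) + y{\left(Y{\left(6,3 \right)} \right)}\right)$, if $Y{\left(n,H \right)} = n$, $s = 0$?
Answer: $- \frac{5 \sqrt{5}}{2} \approx -5.5902$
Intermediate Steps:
$y{\left(q \right)} = 5$ ($y{\left(q \right)} = 0 + 5 = 5$)
$g = - \frac{\sqrt{5}}{8}$ ($g = - \frac{\sqrt{11 - 6}}{8} = - \frac{\sqrt{5}}{8} \approx -0.27951$)
$g \left(\left(-5\right) \left(-3\right) + y{\left(Y{\left(6,3 \right)} \right)}\right) = - \frac{\sqrt{5}}{8} \left(\left(-5\right) \left(-3\right) + 5\right) = - \frac{\sqrt{5}}{8} \left(15 + 5\right) = - \frac{\sqrt{5}}{8} \cdot 20 = - \frac{5 \sqrt{5}}{2}$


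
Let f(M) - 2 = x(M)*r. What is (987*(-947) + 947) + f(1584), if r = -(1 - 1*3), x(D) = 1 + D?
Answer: -930570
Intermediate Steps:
r = 2 (r = -(1 - 3) = -1*(-2) = 2)
f(M) = 4 + 2*M (f(M) = 2 + (1 + M)*2 = 2 + (2 + 2*M) = 4 + 2*M)
(987*(-947) + 947) + f(1584) = (987*(-947) + 947) + (4 + 2*1584) = (-934689 + 947) + (4 + 3168) = -933742 + 3172 = -930570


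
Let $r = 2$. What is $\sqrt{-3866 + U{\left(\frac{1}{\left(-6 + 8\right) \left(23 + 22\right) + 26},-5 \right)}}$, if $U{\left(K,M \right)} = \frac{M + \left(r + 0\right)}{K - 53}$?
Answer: $\frac{i \sqrt{16230780582}}{2049} \approx 62.177 i$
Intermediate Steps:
$U{\left(K,M \right)} = \frac{2 + M}{-53 + K}$ ($U{\left(K,M \right)} = \frac{M + \left(2 + 0\right)}{K - 53} = \frac{M + 2}{-53 + K} = \frac{2 + M}{-53 + K}$)
$\sqrt{-3866 + U{\left(\frac{1}{\left(-6 + 8\right) \left(23 + 22\right) + 26},-5 \right)}} = \sqrt{-3866 + \frac{2 - 5}{-53 + \frac{1}{\left(-6 + 8\right) \left(23 + 22\right) + 26}}} = \sqrt{-3866 + \frac{1}{-53 + \frac{1}{2 \cdot 45 + 26}} \left(-3\right)} = \sqrt{-3866 + \frac{1}{-53 + \frac{1}{90 + 26}} \left(-3\right)} = \sqrt{-3866 + \frac{1}{-53 + \frac{1}{116}} \left(-3\right)} = \sqrt{-3866 + \frac{1}{- \frac{6147}{116}} \left(-3\right)} = \sqrt{-3866 - - \frac{116}{2049}} = \sqrt{-3866 + \frac{116}{2049}} = \sqrt{- \frac{7921318}{2049}} = \frac{i \sqrt{16230780582}}{2049}$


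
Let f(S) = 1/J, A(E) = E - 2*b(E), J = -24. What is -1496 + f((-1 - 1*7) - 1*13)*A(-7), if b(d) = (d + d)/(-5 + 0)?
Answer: -59819/40 ≈ -1495.5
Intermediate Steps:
b(d) = -2*d/5 (b(d) = (2*d)/(-5) = (2*d)*(-⅕) = -2*d/5)
A(E) = 9*E/5 (A(E) = E - (-4)*E/5 = E + 4*E/5 = 9*E/5)
f(S) = -1/24 (f(S) = 1/(-24) = -1/24)
-1496 + f((-1 - 1*7) - 1*13)*A(-7) = -1496 - 3*(-7)/40 = -1496 - 1/24*(-63/5) = -1496 + 21/40 = -59819/40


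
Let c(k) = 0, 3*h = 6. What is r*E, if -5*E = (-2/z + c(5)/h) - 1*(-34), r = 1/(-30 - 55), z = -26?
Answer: 443/5525 ≈ 0.080181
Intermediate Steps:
h = 2 (h = (1/3)*6 = 2)
r = -1/85 (r = 1/(-85) = -1/85 ≈ -0.011765)
E = -443/65 (E = -((-2/(-26) + 0/2) - 1*(-34))/5 = -((-2*(-1/26) + 0*(1/2)) + 34)/5 = -((1/13 + 0) + 34)/5 = -(1/13 + 34)/5 = -1/5*443/13 = -443/65 ≈ -6.8154)
r*E = -1/85*(-443/65) = 443/5525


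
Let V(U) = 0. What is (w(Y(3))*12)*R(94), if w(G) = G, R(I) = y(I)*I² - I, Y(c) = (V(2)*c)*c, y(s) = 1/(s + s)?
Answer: 0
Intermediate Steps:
y(s) = 1/(2*s)
Y(c) = 0 (Y(c) = (0*c)*c = 0*c = 0)
R(I) = -I/2 (R(I) = (1/(2*I))*I² - I = I/2 - I = -I/2)
(w(Y(3))*12)*R(94) = (0*12)*(-½*94) = 0*(-47) = 0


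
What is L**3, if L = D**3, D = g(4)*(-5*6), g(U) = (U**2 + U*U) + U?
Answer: -1999004627104432128000000000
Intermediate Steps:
g(U) = U + 2*U**2 (g(U) = (U**2 + U**2) + U = 2*U**2 + U = U + 2*U**2)
D = -1080 (D = (4*(1 + 2*4))*(-5*6) = (4*(1 + 8))*(-30) = (4*9)*(-30) = 36*(-30) = -1080)
L = -1259712000 (L = (-1080)**3 = -1259712000)
L**3 = (-1259712000)**3 = -1999004627104432128000000000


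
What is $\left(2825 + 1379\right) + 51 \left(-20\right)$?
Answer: $3184$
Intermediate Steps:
$\left(2825 + 1379\right) + 51 \left(-20\right) = 4204 - 1020 = 3184$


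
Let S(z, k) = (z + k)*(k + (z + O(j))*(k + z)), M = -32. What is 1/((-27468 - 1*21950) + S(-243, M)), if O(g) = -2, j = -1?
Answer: -1/18568743 ≈ -5.3854e-8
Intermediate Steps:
S(z, k) = (k + z)*(k + (-2 + z)*(k + z)) (S(z, k) = (z + k)*(k + (z - 2)*(k + z)) = (k + z)*(k + (-2 + z)*(k + z)))
1/((-27468 - 1*21950) + S(-243, M)) = 1/((-27468 - 1*21950) + ((-243)**3 - 1*(-32)**2 - 2*(-243)**2 - 243*(-32)**2 - 3*(-32)*(-243) + 2*(-32)*(-243)**2)) = 1/((-27468 - 21950) + (-14348907 - 1*1024 - 2*59049 - 243*1024 - 23328 + 2*(-32)*59049)) = 1/(-49418 + (-14348907 - 1024 - 118098 - 248832 - 23328 - 3779136)) = 1/(-49418 - 18519325) = 1/(-18568743) = -1/18568743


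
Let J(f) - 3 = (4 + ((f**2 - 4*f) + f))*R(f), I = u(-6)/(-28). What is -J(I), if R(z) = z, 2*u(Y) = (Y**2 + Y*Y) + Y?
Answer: 165045/21952 ≈ 7.5184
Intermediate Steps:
u(Y) = Y**2 + Y/2 (u(Y) = ((Y**2 + Y*Y) + Y)/2 = ((Y**2 + Y**2) + Y)/2 = (2*Y**2 + Y)/2 = (Y + 2*Y**2)/2 = Y**2 + Y/2)
I = -33/28 (I = -6*(1/2 - 6)/(-28) = -6*(-11/2)*(-1/28) = 33*(-1/28) = -33/28 ≈ -1.1786)
J(f) = 3 + f*(4 + f**2 - 3*f) (J(f) = 3 + (4 + ((f**2 - 4*f) + f))*f = 3 + (4 + (f**2 - 3*f))*f = 3 + (4 + f**2 - 3*f)*f = 3 + f*(4 + f**2 - 3*f))
-J(I) = -(3 + (-33/28)**3 - 3*(-33/28)**2 + 4*(-33/28)) = -(3 - 35937/21952 - 3*1089/784 - 33/7) = -(3 - 35937/21952 - 3267/784 - 33/7) = -1*(-165045/21952) = 165045/21952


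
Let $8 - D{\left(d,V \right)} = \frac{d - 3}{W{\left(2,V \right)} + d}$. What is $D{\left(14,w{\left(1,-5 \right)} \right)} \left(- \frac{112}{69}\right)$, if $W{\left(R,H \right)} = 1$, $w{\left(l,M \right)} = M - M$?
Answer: $- \frac{12208}{1035} \approx -11.795$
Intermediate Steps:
$w{\left(l,M \right)} = 0$
$D{\left(d,V \right)} = 8 - \frac{-3 + d}{1 + d}$ ($D{\left(d,V \right)} = 8 - \frac{d - 3}{1 + d} = 8 - \frac{-3 + d}{1 + d}$)
$D{\left(14,w{\left(1,-5 \right)} \right)} \left(- \frac{112}{69}\right) = \frac{11 + 7 \cdot 14}{1 + 14} \left(- \frac{112}{69}\right) = \frac{11 + 98}{15} \left(\left(-112\right) \frac{1}{69}\right) = \frac{1}{15} \cdot 109 \left(- \frac{112}{69}\right) = \frac{109}{15} \left(- \frac{112}{69}\right) = - \frac{12208}{1035}$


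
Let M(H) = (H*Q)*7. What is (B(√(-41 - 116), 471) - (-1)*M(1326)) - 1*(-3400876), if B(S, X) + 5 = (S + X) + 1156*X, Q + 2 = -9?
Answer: 3843716 + I*√157 ≈ 3.8437e+6 + 12.53*I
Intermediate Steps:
Q = -11 (Q = -2 - 9 = -11)
M(H) = -77*H (M(H) = (H*(-11))*7 = -11*H*7 = -77*H)
B(S, X) = -5 + S + 1157*X (B(S, X) = -5 + ((S + X) + 1156*X) = -5 + (S + 1157*X) = -5 + S + 1157*X)
(B(√(-41 - 116), 471) - (-1)*M(1326)) - 1*(-3400876) = ((-5 + √(-41 - 116) + 1157*471) - (-1)*(-77*1326)) - 1*(-3400876) = ((-5 + √(-157) + 544947) - (-1)*(-102102)) + 3400876 = ((-5 + I*√157 + 544947) - 1*102102) + 3400876 = ((544942 + I*√157) - 102102) + 3400876 = (442840 + I*√157) + 3400876 = 3843716 + I*√157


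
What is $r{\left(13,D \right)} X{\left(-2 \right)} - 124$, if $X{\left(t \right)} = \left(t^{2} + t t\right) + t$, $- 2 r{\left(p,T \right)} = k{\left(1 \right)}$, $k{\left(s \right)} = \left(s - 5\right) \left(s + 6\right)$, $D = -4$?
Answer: $-40$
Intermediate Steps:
$k{\left(s \right)} = \left(-5 + s\right) \left(6 + s\right)$
$r{\left(p,T \right)} = 14$ ($r{\left(p,T \right)} = - \frac{-30 + 1 + 1^{2}}{2} = - \frac{-30 + 1 + 1}{2} = \left(- \frac{1}{2}\right) \left(-28\right) = 14$)
$X{\left(t \right)} = t + 2 t^{2}$ ($X{\left(t \right)} = \left(t^{2} + t^{2}\right) + t = 2 t^{2} + t = t + 2 t^{2}$)
$r{\left(13,D \right)} X{\left(-2 \right)} - 124 = 14 \left(- 2 \left(1 + 2 \left(-2\right)\right)\right) - 124 = 14 \left(- 2 \left(1 - 4\right)\right) - 124 = 14 \left(\left(-2\right) \left(-3\right)\right) - 124 = 14 \cdot 6 - 124 = 84 - 124 = -40$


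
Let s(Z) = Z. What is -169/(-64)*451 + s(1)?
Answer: 76283/64 ≈ 1191.9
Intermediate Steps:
-169/(-64)*451 + s(1) = -169/(-64)*451 + 1 = -169*(-1/64)*451 + 1 = (169/64)*451 + 1 = 76219/64 + 1 = 76283/64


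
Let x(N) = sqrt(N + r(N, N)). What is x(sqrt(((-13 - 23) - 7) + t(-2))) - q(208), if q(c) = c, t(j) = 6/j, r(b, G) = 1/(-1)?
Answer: -208 + sqrt(-1 + I*sqrt(46)) ≈ -206.29 + 1.9819*I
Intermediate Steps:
r(b, G) = -1
x(N) = sqrt(-1 + N) (x(N) = sqrt(N - 1) = sqrt(-1 + N))
x(sqrt(((-13 - 23) - 7) + t(-2))) - q(208) = sqrt(-1 + sqrt(((-13 - 23) - 7) + 6/(-2))) - 1*208 = sqrt(-1 + sqrt((-36 - 7) + 6*(-1/2))) - 208 = sqrt(-1 + sqrt(-43 - 3)) - 208 = sqrt(-1 + sqrt(-46)) - 208 = sqrt(-1 + I*sqrt(46)) - 208 = -208 + sqrt(-1 + I*sqrt(46))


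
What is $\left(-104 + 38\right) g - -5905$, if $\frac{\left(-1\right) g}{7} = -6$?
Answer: $3133$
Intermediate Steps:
$g = 42$ ($g = \left(-7\right) \left(-6\right) = 42$)
$\left(-104 + 38\right) g - -5905 = \left(-104 + 38\right) 42 - -5905 = \left(-66\right) 42 + 5905 = -2772 + 5905 = 3133$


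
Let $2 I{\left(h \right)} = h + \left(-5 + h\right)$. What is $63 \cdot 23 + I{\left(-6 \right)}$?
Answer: $\frac{2881}{2} \approx 1440.5$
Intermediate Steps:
$I{\left(h \right)} = - \frac{5}{2} + h$ ($I{\left(h \right)} = \frac{h + \left(-5 + h\right)}{2} = \frac{-5 + 2 h}{2} = - \frac{5}{2} + h$)
$63 \cdot 23 + I{\left(-6 \right)} = 63 \cdot 23 - \frac{17}{2} = 1449 - \frac{17}{2} = \frac{2881}{2}$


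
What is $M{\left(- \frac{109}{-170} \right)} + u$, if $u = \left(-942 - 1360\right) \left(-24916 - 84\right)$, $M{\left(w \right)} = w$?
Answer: $\frac{9783500109}{170} \approx 5.755 \cdot 10^{7}$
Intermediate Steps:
$u = 57550000$ ($u = \left(-2302\right) \left(-25000\right) = 57550000$)
$M{\left(- \frac{109}{-170} \right)} + u = - \frac{109}{-170} + 57550000 = \left(-109\right) \left(- \frac{1}{170}\right) + 57550000 = \frac{109}{170} + 57550000 = \frac{9783500109}{170}$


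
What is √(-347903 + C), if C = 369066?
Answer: √21163 ≈ 145.48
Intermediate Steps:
√(-347903 + C) = √(-347903 + 369066) = √21163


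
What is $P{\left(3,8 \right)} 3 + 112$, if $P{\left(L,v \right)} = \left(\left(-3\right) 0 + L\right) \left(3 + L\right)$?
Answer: $166$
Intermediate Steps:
$P{\left(L,v \right)} = L \left(3 + L\right)$ ($P{\left(L,v \right)} = \left(0 + L\right) \left(3 + L\right) = L \left(3 + L\right)$)
$P{\left(3,8 \right)} 3 + 112 = 3 \left(3 + 3\right) 3 + 112 = 3 \cdot 6 \cdot 3 + 112 = 18 \cdot 3 + 112 = 54 + 112 = 166$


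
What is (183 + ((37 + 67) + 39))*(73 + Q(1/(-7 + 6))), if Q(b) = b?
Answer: 23472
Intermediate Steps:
(183 + ((37 + 67) + 39))*(73 + Q(1/(-7 + 6))) = (183 + ((37 + 67) + 39))*(73 + 1/(-7 + 6)) = (183 + (104 + 39))*(73 + 1/(-1)) = (183 + 143)*(73 - 1) = 326*72 = 23472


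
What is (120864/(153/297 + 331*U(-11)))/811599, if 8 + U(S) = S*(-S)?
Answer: -664752/190597261825 ≈ -3.4877e-6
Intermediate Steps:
U(S) = -8 - S**2 (U(S) = -8 + S*(-S) = -8 - S**2)
(120864/(153/297 + 331*U(-11)))/811599 = (120864/(153/297 + 331*(-8 - 1*(-11)**2)))/811599 = (120864/(153*(1/297) + 331*(-8 - 1*121)))*(1/811599) = (120864/(17/33 + 331*(-8 - 121)))*(1/811599) = (120864/(17/33 + 331*(-129)))*(1/811599) = (120864/(17/33 - 42699))*(1/811599) = (120864/(-1409050/33))*(1/811599) = (120864*(-33/1409050))*(1/811599) = -1994256/704525*1/811599 = -664752/190597261825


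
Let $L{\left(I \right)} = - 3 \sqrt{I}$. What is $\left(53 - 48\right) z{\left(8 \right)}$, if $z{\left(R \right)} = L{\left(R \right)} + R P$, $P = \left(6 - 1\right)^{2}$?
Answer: $1000 - 30 \sqrt{2} \approx 957.57$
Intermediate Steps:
$P = 25$ ($P = 5^{2} = 25$)
$z{\left(R \right)} = - 3 \sqrt{R} + 25 R$ ($z{\left(R \right)} = - 3 \sqrt{R} + R 25 = - 3 \sqrt{R} + 25 R$)
$\left(53 - 48\right) z{\left(8 \right)} = \left(53 - 48\right) \left(- 3 \sqrt{8} + 25 \cdot 8\right) = 5 \left(- 3 \cdot 2 \sqrt{2} + 200\right) = 5 \left(- 6 \sqrt{2} + 200\right) = 5 \left(200 - 6 \sqrt{2}\right) = 1000 - 30 \sqrt{2}$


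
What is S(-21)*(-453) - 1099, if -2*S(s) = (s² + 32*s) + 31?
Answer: -46399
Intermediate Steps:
S(s) = -31/2 - 16*s - s²/2 (S(s) = -((s² + 32*s) + 31)/2 = -(31 + s² + 32*s)/2 = -31/2 - 16*s - s²/2)
S(-21)*(-453) - 1099 = (-31/2 - 16*(-21) - ½*(-21)²)*(-453) - 1099 = (-31/2 + 336 - ½*441)*(-453) - 1099 = (-31/2 + 336 - 441/2)*(-453) - 1099 = 100*(-453) - 1099 = -45300 - 1099 = -46399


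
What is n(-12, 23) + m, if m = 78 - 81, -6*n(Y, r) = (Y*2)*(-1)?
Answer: -7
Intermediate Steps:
n(Y, r) = Y/3 (n(Y, r) = -Y*2*(-1)/6 = -2*Y*(-1)/6 = -(-1)*Y/3 = Y/3)
m = -3
n(-12, 23) + m = (⅓)*(-12) - 3 = -4 - 3 = -7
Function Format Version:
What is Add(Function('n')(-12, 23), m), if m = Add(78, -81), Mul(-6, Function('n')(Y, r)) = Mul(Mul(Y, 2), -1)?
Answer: -7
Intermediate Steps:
Function('n')(Y, r) = Mul(Rational(1, 3), Y) (Function('n')(Y, r) = Mul(Rational(-1, 6), Mul(Mul(Y, 2), -1)) = Mul(Rational(-1, 6), Mul(Mul(2, Y), -1)) = Mul(Rational(-1, 6), Mul(-2, Y)) = Mul(Rational(1, 3), Y))
m = -3
Add(Function('n')(-12, 23), m) = Add(Mul(Rational(1, 3), -12), -3) = Add(-4, -3) = -7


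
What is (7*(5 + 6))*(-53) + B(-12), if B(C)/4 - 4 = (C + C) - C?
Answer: -4113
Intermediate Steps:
B(C) = 16 + 4*C (B(C) = 16 + 4*((C + C) - C) = 16 + 4*(2*C - C) = 16 + 4*C)
(7*(5 + 6))*(-53) + B(-12) = (7*(5 + 6))*(-53) + (16 + 4*(-12)) = (7*11)*(-53) + (16 - 48) = 77*(-53) - 32 = -4081 - 32 = -4113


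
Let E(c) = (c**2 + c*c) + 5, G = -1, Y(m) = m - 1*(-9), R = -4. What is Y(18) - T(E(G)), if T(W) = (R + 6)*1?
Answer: 25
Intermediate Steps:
Y(m) = 9 + m (Y(m) = m + 9 = 9 + m)
E(c) = 5 + 2*c**2 (E(c) = (c**2 + c**2) + 5 = 2*c**2 + 5 = 5 + 2*c**2)
T(W) = 2 (T(W) = (-4 + 6)*1 = 2*1 = 2)
Y(18) - T(E(G)) = (9 + 18) - 1*2 = 27 - 2 = 25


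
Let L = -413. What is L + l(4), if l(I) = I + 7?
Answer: -402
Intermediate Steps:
l(I) = 7 + I
L + l(4) = -413 + (7 + 4) = -413 + 11 = -402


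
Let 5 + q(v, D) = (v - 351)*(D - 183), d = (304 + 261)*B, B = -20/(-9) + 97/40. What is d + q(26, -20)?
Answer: 4938889/72 ≈ 68596.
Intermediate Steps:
B = 1673/360 (B = -20*(-⅑) + 97*(1/40) = 20/9 + 97/40 = 1673/360 ≈ 4.6472)
d = 189049/72 (d = (304 + 261)*(1673/360) = 565*(1673/360) = 189049/72 ≈ 2625.7)
q(v, D) = -5 + (-351 + v)*(-183 + D) (q(v, D) = -5 + (v - 351)*(D - 183) = -5 + (-351 + v)*(-183 + D))
d + q(26, -20) = 189049/72 + (64228 - 351*(-20) - 183*26 - 20*26) = 189049/72 + (64228 + 7020 - 4758 - 520) = 189049/72 + 65970 = 4938889/72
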